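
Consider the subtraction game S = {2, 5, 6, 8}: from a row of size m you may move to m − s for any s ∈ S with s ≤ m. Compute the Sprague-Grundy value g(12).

2

Grundy values for subtraction set {2, 5, 6, 8}:
k:     0  1  2  3  4  5  6  7  8  9 10 11 12
g(k):  0  0  1  1  0  2  1  3  2  2  3  0  2
So g(12) = 2.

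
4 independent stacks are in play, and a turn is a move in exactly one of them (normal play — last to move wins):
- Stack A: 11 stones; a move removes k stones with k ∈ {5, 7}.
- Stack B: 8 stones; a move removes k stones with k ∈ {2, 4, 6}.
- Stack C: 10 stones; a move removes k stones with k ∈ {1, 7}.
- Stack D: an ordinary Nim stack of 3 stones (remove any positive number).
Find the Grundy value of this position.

For stack A, compute g(0), g(1), … with moves {5, 7}:
k:     0  1  2  3  4  5  6  7  8  9 10 11
g(k):  0  0  0  0  0  1  1  1  1  1  2  2
So g(11) = 2.
Build the Grundy sequence for stack B with g(k) = mex{g(k−s) : s ∈ {2, 4, 6}, s ≤ k}:
g(0) = mex{} = 0
g(1) = mex{} = 0
g(2) = mex{0} = 1
g(3) = mex{0} = 1
g(4) = mex{0,1} = 2
g(5) = mex{0,1} = 2
g(6) = mex{0,1,2} = 3
g(7) = mex{0,1,2} = 3
g(8) = mex{1,2,3} = 0
So g(8) = 0.
Grundy values for stack C (subtraction set {1, 7}):
k:     0  1  2  3  4  5  6  7  8  9 10
g(k):  0  1  0  1  0  1  0  1  0  1  0
So g(10) = 0.
Stack D is a plain Nim stack of size 3, so its Grundy value is 3.
By the Sprague-Grundy theorem, the Grundy value of a sum of independent games is the XOR of the component values.
Combined value = 2 ⊕ 0 ⊕ 0 ⊕ 3 = 1.

1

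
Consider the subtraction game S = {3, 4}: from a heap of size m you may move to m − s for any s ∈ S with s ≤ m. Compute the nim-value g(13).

2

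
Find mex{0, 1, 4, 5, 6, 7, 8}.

The values 0, 1 are all present; 2 is the first non-negative integer missing from the set.

2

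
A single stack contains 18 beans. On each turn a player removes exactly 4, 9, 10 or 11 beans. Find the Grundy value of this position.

Compute g(0), g(1), … for moves {4, 9, 10, 11}:
k:     0  1  2  3  4  5  6  7  8  9 10 11 12 13 14 15 16 17 18
g(k):  0  0  0  0  1  1  1  1  0  2  2  2  1  3  3  0  0  2  4
So g(18) = 4.

4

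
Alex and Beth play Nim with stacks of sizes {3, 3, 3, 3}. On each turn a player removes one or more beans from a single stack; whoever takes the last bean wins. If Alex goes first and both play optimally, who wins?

Beth wins

Compute the nim-sum pairwise:
3 ^ 3 = 0
0 ^ 3 = 3
3 ^ 3 = 0
The nim-sum is 0, so this is a P-position: the player to move is in a losing position under optimal play; Alex is about to move from it and so loses — Beth wins.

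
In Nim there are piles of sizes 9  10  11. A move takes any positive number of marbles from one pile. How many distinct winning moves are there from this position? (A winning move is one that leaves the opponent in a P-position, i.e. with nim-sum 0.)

Nim-sum: 9 XOR 10 XOR 11 = 8.
The overall nim-sum is X = 8. A pile of size p has a winning move iff p XOR X < p (reduce it to p XOR X).
  9: 9 XOR 8 = 1 < 9 — winning move (to 1).
  10: 10 XOR 8 = 2 < 10 — winning move (to 2).
  11: 11 XOR 8 = 3 < 11 — winning move (to 3).
That gives 3 winning moves.

3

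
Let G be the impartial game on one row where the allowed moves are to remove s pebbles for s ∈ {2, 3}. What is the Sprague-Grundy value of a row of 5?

Grundy values for subtraction set {2, 3}:
g(0) = mex{} = 0
g(1) = mex{} = 0
g(2) = mex{0} = 1
g(3) = mex{0} = 1
g(4) = mex{0,1} = 2
g(5) = mex{1} = 0
So g(5) = 0.

0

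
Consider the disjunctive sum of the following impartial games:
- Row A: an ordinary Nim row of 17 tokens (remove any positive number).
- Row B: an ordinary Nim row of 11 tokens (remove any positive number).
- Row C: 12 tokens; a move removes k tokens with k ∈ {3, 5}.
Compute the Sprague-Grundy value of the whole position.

27

Row A is a plain Nim row of size 17, so its Grundy value is 17.
Row B is a plain Nim row of size 11, so its Grundy value is 11.
Grundy values for row C (subtraction set {3, 5}):
k:     0  1  2  3  4  5  6  7  8  9 10 11 12
g(k):  0  0  0  1  1  1  2  2  0  0  0  1  1
So g(12) = 1.
By the Sprague-Grundy theorem, the Grundy value of a sum of independent games is the XOR of the component values.
Combined value = 17 ⊕ 11 ⊕ 1 = 27.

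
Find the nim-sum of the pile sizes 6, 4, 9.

Nim-sum: 6 ⊕ 4 ⊕ 9 = 11.

11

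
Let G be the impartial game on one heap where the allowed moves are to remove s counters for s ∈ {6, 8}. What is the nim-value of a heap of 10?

Build the Grundy sequence with g(k) = mex{g(k−s) : s ∈ {6, 8}, s ≤ k}:
g(0) = mex{} = 0
g(1) = mex{} = 0
g(2) = mex{} = 0
g(3) = mex{} = 0
g(4) = mex{} = 0
g(5) = mex{} = 0
g(6) = mex{0} = 1
g(7) = mex{0} = 1
g(8) = mex{0} = 1
g(9) = mex{0} = 1
g(10) = mex{0} = 1
So g(10) = 1.

1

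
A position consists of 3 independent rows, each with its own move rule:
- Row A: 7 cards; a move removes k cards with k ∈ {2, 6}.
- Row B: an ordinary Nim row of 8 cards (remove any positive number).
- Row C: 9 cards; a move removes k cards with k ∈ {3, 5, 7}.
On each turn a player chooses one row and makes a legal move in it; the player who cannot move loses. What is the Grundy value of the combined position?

Build the Grundy sequence for row A with g(k) = mex{g(k−s) : s ∈ {2, 6}, s ≤ k}:
k:     0  1  2  3  4  5  6  7
g(k):  0  0  1  1  0  0  1  1
So g(7) = 1.
Row B is a plain Nim row of size 8, so its Grundy value is 8.
For row C, compute g(0), g(1), … with moves {3, 5, 7}:
g(0) = mex{} = 0
g(1) = mex{} = 0
g(2) = mex{} = 0
g(3) = mex{0} = 1
g(4) = mex{0} = 1
g(5) = mex{0} = 1
g(6) = mex{0,1} = 2
g(7) = mex{0,1} = 2
g(8) = mex{0,1} = 2
g(9) = mex{0,1,2} = 3
So g(9) = 3.
The value of a disjunctive sum is the nim-sum of the parts.
Combined value = 1 XOR 8 XOR 3 = 10.

10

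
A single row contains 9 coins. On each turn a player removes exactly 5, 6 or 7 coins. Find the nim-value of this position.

1

Build the Grundy sequence with g(k) = mex{g(k−s) : s ∈ {5, 6, 7}, s ≤ k}:
k:     0  1  2  3  4  5  6  7  8  9
g(k):  0  0  0  0  0  1  1  1  1  1
So g(9) = 1.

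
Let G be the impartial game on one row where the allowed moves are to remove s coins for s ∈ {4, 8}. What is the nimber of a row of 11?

Grundy values for subtraction set {4, 8}:
g(0) = mex{} = 0
g(1) = mex{} = 0
g(2) = mex{} = 0
g(3) = mex{} = 0
g(4) = mex{0} = 1
g(5) = mex{0} = 1
g(6) = mex{0} = 1
g(7) = mex{0} = 1
g(8) = mex{0,1} = 2
g(9) = mex{0,1} = 2
g(10) = mex{0,1} = 2
g(11) = mex{0,1} = 2
So g(11) = 2.

2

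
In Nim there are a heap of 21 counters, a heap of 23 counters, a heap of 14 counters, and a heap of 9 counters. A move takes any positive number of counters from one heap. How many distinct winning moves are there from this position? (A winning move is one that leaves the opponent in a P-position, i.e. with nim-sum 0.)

3

Nim-sum: 21 ^ 23 ^ 14 ^ 9 = 5.
The overall nim-sum is X = 5. A heap of size p has a winning move iff p XOR X < p (reduce it to p XOR X).
  21: 21 XOR 5 = 16 < 21 — winning move (to 16).
  23: 23 XOR 5 = 18 < 23 — winning move (to 18).
  14: 14 XOR 5 = 11 < 14 — winning move (to 11).
  9: 9 XOR 5 = 12 ≥ 9 — no move.
That gives 3 winning moves.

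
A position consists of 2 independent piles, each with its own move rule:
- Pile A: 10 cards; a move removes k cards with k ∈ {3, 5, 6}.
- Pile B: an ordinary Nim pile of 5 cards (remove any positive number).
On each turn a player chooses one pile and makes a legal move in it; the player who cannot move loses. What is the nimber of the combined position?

5

Grundy values for pile A (subtraction set {3, 5, 6}):
k:     0  1  2  3  4  5  6  7  8  9 10
g(k):  0  0  0  1  1  1  2  2  2  0  0
So g(10) = 0.
Pile B is a plain Nim pile of size 5, so its Grundy value is 5.
By the Sprague-Grundy theorem, the Grundy value of a sum of independent games is the XOR of the component values.
Combined value = 0 ⊕ 5 = 5.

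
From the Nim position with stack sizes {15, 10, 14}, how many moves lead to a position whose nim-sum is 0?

Write each in binary and XOR column by column:
  1111  (15)
  1010  (10)
  1110  (14)
  ----
  1011  (11)
The overall nim-sum is X = 11. A stack of size p has a winning move iff p XOR X < p (reduce it to p XOR X).
  15: 15 XOR 11 = 4 < 15 — winning move (to 4).
  10: 10 XOR 11 = 1 < 10 — winning move (to 1).
  14: 14 XOR 11 = 5 < 14 — winning move (to 5).
That gives 3 winning moves.

3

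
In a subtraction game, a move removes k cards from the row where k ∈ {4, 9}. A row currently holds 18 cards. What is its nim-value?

Build the Grundy sequence with g(k) = mex{g(k−s) : s ∈ {4, 9}, s ≤ k}:
k:     0  1  2  3  4  5  6  7  8  9 10 11 12 13 14 15 16 17 18
g(k):  0  0  0  0  1  1  1  1  0  2  2  2  1  0  0  0  0  1  1
So g(18) = 1.

1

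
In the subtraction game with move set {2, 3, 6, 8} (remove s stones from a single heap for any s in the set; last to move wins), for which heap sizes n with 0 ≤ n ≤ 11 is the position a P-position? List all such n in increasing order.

0, 1, 5, 10

Build the Grundy sequence with g(k) = mex{g(k−s) : s ∈ {2, 3, 6, 8}, s ≤ k}:
k:     0  1  2  3  4  5  6  7  8  9 10 11
g(k):  0  0  1  1  2  0  3  1  2  2  0  3
The P-positions (g = 0) in 0..11 are 0, 1, 5, 10.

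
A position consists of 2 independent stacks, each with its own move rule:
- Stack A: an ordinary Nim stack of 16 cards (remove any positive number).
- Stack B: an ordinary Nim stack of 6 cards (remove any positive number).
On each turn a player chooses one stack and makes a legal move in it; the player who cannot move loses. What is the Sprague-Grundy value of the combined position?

Stack A is a plain Nim stack of size 16, so its Grundy value is 16.
Stack B is a plain Nim stack of size 6, so its Grundy value is 6.
By the Sprague-Grundy theorem, the Grundy value of a sum of independent games is the XOR of the component values.
Combined value = 16 ⊕ 6 = 22.

22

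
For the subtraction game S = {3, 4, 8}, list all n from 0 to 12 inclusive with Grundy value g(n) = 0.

Compute g(0), g(1), … for moves {3, 4, 8}:
k:     0  1  2  3  4  5  6  7  8  9 10 11 12
g(k):  0  0  0  1  1  1  2  0  2  3  1  3  0
The P-positions (g = 0) in 0..12 are 0, 1, 2, 7, 12.

0, 1, 2, 7, 12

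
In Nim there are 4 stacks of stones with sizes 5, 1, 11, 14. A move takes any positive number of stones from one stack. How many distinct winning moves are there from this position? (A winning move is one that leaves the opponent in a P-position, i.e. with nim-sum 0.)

3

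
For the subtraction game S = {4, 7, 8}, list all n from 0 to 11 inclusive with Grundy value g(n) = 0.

Grundy values for subtraction set {4, 7, 8}:
k:     0  1  2  3  4  5  6  7  8  9 10 11
g(k):  0  0  0  0  1  1  1  1  2  2  2  2
The P-positions (g = 0) in 0..11 are 0, 1, 2, 3.

0, 1, 2, 3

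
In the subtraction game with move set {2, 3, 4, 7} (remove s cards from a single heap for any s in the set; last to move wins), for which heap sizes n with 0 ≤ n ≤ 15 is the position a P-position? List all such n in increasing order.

0, 1, 6, 11, 12

Grundy values for subtraction set {2, 3, 4, 7}:
k:     0  1  2  3  4  5  6  7  8  9 10 11 12 13 14 15
g(k):  0  0  1  1  2  2  0  3  1  4  2  0  0  1  1  2
The P-positions (g = 0) in 0..15 are 0, 1, 6, 11, 12.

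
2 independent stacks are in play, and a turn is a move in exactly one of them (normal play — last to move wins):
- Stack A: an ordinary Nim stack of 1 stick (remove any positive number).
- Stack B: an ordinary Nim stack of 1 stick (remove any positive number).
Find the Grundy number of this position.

Stack A is a plain Nim stack of size 1, so its Grundy value is 1.
Stack B is a plain Nim stack of size 1, so its Grundy value is 1.
The value of a disjunctive sum is the nim-sum of the parts.
Combined value = 1 XOR 1 = 0.

0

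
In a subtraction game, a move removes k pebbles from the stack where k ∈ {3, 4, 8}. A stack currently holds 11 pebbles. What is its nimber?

3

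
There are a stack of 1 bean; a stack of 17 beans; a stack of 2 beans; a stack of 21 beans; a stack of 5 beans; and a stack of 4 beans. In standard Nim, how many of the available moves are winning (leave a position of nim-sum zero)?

Nim-sum: 1 ⊕ 17 ⊕ 2 ⊕ 21 ⊕ 5 ⊕ 4 = 6.
The overall nim-sum is X = 6. A stack of size p has a winning move iff p XOR X < p (reduce it to p XOR X).
  1: 1 XOR 6 = 7 ≥ 1 — no move.
  17: 17 XOR 6 = 23 ≥ 17 — no move.
  2: 2 XOR 6 = 4 ≥ 2 — no move.
  21: 21 XOR 6 = 19 < 21 — winning move (to 19).
  5: 5 XOR 6 = 3 < 5 — winning move (to 3).
  4: 4 XOR 6 = 2 < 4 — winning move (to 2).
That gives 3 winning moves.

3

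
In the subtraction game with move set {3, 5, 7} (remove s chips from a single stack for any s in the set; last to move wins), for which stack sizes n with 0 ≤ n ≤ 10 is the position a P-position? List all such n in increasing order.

Build the Grundy sequence with g(k) = mex{g(k−s) : s ∈ {3, 5, 7}, s ≤ k}:
g(0) = mex{} = 0
g(1) = mex{} = 0
g(2) = mex{} = 0
g(3) = mex{0} = 1
g(4) = mex{0} = 1
g(5) = mex{0} = 1
g(6) = mex{0,1} = 2
g(7) = mex{0,1} = 2
g(8) = mex{0,1} = 2
g(9) = mex{0,1,2} = 3
g(10) = mex{1,2} = 0
The P-positions (g = 0) in 0..10 are 0, 1, 2, 10.

0, 1, 2, 10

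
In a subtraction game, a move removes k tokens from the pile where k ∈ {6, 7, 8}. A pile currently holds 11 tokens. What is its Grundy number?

Compute g(0), g(1), … for moves {6, 7, 8}:
g(0) = mex{} = 0
g(1) = mex{} = 0
g(2) = mex{} = 0
g(3) = mex{} = 0
g(4) = mex{} = 0
g(5) = mex{} = 0
g(6) = mex{0} = 1
g(7) = mex{0} = 1
g(8) = mex{0} = 1
g(9) = mex{0} = 1
g(10) = mex{0} = 1
g(11) = mex{0} = 1
So g(11) = 1.

1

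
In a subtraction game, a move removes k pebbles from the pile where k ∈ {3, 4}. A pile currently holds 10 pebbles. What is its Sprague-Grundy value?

Compute g(0), g(1), … for moves {3, 4}:
g(0) = mex{} = 0
g(1) = mex{} = 0
g(2) = mex{} = 0
g(3) = mex{0} = 1
g(4) = mex{0} = 1
g(5) = mex{0} = 1
g(6) = mex{0,1} = 2
g(7) = mex{1} = 0
g(8) = mex{1} = 0
g(9) = mex{1,2} = 0
g(10) = mex{0,2} = 1
So g(10) = 1.

1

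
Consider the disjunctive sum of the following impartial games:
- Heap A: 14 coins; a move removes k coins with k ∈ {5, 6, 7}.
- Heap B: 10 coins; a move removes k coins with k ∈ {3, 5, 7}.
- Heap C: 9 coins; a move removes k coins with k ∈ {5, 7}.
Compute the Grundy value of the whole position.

Grundy values for heap A (subtraction set {5, 6, 7}):
k:     0  1  2  3  4  5  6  7  8  9 10 11 12 13 14
g(k):  0  0  0  0  0  1  1  1  1  1  2  2  0  0  0
So g(14) = 0.
Grundy values for heap B (subtraction set {3, 5, 7}):
k:     0  1  2  3  4  5  6  7  8  9 10
g(k):  0  0  0  1  1  1  2  2  2  3  0
So g(10) = 0.
Grundy values for heap C (subtraction set {5, 7}):
k:     0  1  2  3  4  5  6  7  8  9
g(k):  0  0  0  0  0  1  1  1  1  1
So g(9) = 1.
The value of a disjunctive sum is the nim-sum of the parts.
Combined value = 0 XOR 0 XOR 1 = 1.

1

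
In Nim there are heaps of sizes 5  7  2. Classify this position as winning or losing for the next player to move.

Losing position

Compute the nim-sum pairwise:
5 ⊕ 7 = 2
2 ⊕ 2 = 0
The nim-sum is 0, so this is a P-position: the player to move is in a losing position under optimal play.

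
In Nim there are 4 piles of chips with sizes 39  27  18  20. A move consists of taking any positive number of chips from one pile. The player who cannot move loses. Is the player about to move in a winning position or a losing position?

Winning position

Bitwise XOR of the heap sizes:
  100111  (39)
  011011  (27)
  010010  (18)
  010100  (20)
  ------
  111010  (58)
The nim-sum is 58 ≠ 0, so this is an N-position: the player to move can win.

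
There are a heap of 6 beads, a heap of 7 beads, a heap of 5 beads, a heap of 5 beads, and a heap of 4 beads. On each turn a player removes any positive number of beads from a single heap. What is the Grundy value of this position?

Bitwise XOR of the heap sizes:
  110  (6)
  111  (7)
  101  (5)
  101  (5)
  100  (4)
  ---
  101  (5)

5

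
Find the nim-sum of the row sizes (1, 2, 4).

Compute the nim-sum pairwise:
1 XOR 2 = 3
3 XOR 4 = 7

7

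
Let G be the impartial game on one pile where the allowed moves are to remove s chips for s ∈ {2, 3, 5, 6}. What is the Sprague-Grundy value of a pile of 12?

2

Compute g(0), g(1), … for moves {2, 3, 5, 6}:
k:     0  1  2  3  4  5  6  7  8  9 10 11 12
g(k):  0  0  1  1  2  2  3  3  0  0  1  1  2
So g(12) = 2.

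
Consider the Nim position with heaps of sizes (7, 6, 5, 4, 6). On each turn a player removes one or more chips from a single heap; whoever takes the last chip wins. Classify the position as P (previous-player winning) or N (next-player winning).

N-position

Nim-sum: 7 ⊕ 6 ⊕ 5 ⊕ 4 ⊕ 6 = 6.
The nim-sum is 6 ≠ 0, so this is an N-position: the player to move can win.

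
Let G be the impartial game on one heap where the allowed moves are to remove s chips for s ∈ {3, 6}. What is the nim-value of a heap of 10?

0

Grundy values for subtraction set {3, 6}:
k:     0  1  2  3  4  5  6  7  8  9 10
g(k):  0  0  0  1  1  1  2  2  2  0  0
So g(10) = 0.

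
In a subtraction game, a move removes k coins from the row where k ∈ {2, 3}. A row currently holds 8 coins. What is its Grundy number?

1

Build the Grundy sequence with g(k) = mex{g(k−s) : s ∈ {2, 3}, s ≤ k}:
k:     0  1  2  3  4  5  6  7  8
g(k):  0  0  1  1  2  0  0  1  1
So g(8) = 1.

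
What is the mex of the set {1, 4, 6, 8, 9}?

0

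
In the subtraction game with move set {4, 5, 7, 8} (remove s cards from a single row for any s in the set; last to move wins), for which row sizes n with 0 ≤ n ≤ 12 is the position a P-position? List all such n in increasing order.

0, 1, 2, 3, 12

Build the Grundy sequence with g(k) = mex{g(k−s) : s ∈ {4, 5, 7, 8}, s ≤ k}:
k:     0  1  2  3  4  5  6  7  8  9 10 11 12
g(k):  0  0  0  0  1  1  1  1  2  2  2  2  0
The P-positions (g = 0) in 0..12 are 0, 1, 2, 3, 12.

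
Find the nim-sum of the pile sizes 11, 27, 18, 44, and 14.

32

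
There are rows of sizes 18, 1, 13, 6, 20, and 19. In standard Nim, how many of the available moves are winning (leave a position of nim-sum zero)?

Compute the nim-sum pairwise:
18 ⊕ 1 = 19
19 ⊕ 13 = 30
30 ⊕ 6 = 24
24 ⊕ 20 = 12
12 ⊕ 19 = 31
The overall nim-sum is X = 31. A row of size p has a winning move iff p XOR X < p (reduce it to p XOR X).
  18: 18 XOR 31 = 13 < 18 — winning move (to 13).
  1: 1 XOR 31 = 30 ≥ 1 — no move.
  13: 13 XOR 31 = 18 ≥ 13 — no move.
  6: 6 XOR 31 = 25 ≥ 6 — no move.
  20: 20 XOR 31 = 11 < 20 — winning move (to 11).
  19: 19 XOR 31 = 12 < 19 — winning move (to 12).
That gives 3 winning moves.

3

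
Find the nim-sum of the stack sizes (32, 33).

Nim-sum: 32 ^ 33 = 1.

1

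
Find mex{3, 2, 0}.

0 is in the set but 1 is not, so the mex is 1.

1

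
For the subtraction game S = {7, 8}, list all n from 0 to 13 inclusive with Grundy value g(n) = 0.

0, 1, 2, 3, 4, 5, 6

Build the Grundy sequence with g(k) = mex{g(k−s) : s ∈ {7, 8}, s ≤ k}:
k:     0  1  2  3  4  5  6  7  8  9 10 11 12 13
g(k):  0  0  0  0  0  0  0  1  1  1  1  1  1  1
The P-positions (g = 0) in 0..13 are 0, 1, 2, 3, 4, 5, 6.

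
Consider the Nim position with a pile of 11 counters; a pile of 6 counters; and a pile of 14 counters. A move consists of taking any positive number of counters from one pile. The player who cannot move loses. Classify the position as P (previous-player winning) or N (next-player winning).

Nim-sum: 11 ^ 6 ^ 14 = 3.
The nim-sum is 3 ≠ 0, so this is an N-position: the player to move can win.

N-position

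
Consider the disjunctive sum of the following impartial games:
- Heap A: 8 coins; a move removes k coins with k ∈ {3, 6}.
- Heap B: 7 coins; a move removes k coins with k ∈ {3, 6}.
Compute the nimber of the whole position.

0

Build the Grundy sequence for heap A with g(k) = mex{g(k−s) : s ∈ {3, 6}, s ≤ k}:
k:     0  1  2  3  4  5  6  7  8
g(k):  0  0  0  1  1  1  2  2  2
So g(8) = 2.
For heap B, compute g(0), g(1), … with moves {3, 6}:
g(0) = mex{} = 0
g(1) = mex{} = 0
g(2) = mex{} = 0
g(3) = mex{0} = 1
g(4) = mex{0} = 1
g(5) = mex{0} = 1
g(6) = mex{0,1} = 2
g(7) = mex{0,1} = 2
So g(7) = 2.
The value of a disjunctive sum is the nim-sum of the parts.
Combined value = 2 ⊕ 2 = 0.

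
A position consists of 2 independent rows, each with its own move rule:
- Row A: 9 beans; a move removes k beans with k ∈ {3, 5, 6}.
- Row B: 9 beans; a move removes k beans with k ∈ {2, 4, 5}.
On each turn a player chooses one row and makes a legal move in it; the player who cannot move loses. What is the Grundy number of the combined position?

Grundy values for row A (subtraction set {3, 5, 6}):
g(0) = mex{} = 0
g(1) = mex{} = 0
g(2) = mex{} = 0
g(3) = mex{0} = 1
g(4) = mex{0} = 1
g(5) = mex{0} = 1
g(6) = mex{0,1} = 2
g(7) = mex{0,1} = 2
g(8) = mex{0,1} = 2
g(9) = mex{1,2} = 0
So g(9) = 0.
Build the Grundy sequence for row B with g(k) = mex{g(k−s) : s ∈ {2, 4, 5}, s ≤ k}:
k:     0  1  2  3  4  5  6  7  8  9
g(k):  0  0  1  1  2  2  3  0  0  1
So g(9) = 1.
The value of a disjunctive sum is the nim-sum of the parts.
Combined value = 0 XOR 1 = 1.

1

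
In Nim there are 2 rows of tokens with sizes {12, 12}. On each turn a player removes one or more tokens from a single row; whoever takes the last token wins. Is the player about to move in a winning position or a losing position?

Nim-sum: 12 ⊕ 12 = 0.
The nim-sum is 0, so this is a P-position: the player to move is in a losing position under optimal play.

Losing position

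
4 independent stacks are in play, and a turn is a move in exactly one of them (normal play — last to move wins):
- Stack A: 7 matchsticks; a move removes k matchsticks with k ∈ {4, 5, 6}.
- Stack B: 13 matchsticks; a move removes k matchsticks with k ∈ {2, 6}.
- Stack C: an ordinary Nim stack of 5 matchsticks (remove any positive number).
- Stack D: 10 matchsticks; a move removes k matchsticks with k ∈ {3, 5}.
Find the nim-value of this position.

Build the Grundy sequence for stack A with g(k) = mex{g(k−s) : s ∈ {4, 5, 6}, s ≤ k}:
g(0) = mex{} = 0
g(1) = mex{} = 0
g(2) = mex{} = 0
g(3) = mex{} = 0
g(4) = mex{0} = 1
g(5) = mex{0} = 1
g(6) = mex{0} = 1
g(7) = mex{0} = 1
So g(7) = 1.
For stack B, compute g(0), g(1), … with moves {2, 6}:
g(0) = mex{} = 0
g(1) = mex{} = 0
g(2) = mex{0} = 1
g(3) = mex{0} = 1
g(4) = mex{1} = 0
g(5) = mex{1} = 0
g(6) = mex{0} = 1
g(7) = mex{0} = 1
g(8) = mex{1} = 0
g(9) = mex{1} = 0
g(10) = mex{0} = 1
g(11) = mex{0} = 1
g(12) = mex{1} = 0
g(13) = mex{1} = 0
So g(13) = 0.
Stack C is a plain Nim stack of size 5, so its Grundy value is 5.
Build the Grundy sequence for stack D with g(k) = mex{g(k−s) : s ∈ {3, 5}, s ≤ k}:
k:     0  1  2  3  4  5  6  7  8  9 10
g(k):  0  0  0  1  1  1  2  2  0  0  0
So g(10) = 0.
The value of a disjunctive sum is the nim-sum of the parts.
Combined value = 1 XOR 0 XOR 5 XOR 0 = 4.

4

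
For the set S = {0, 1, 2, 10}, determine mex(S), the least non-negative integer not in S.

The values 0, 1, 2 are all present; 3 is the first non-negative integer missing from the set.

3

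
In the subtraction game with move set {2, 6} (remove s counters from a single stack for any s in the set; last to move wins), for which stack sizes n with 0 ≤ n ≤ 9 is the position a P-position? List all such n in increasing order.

Build the Grundy sequence with g(k) = mex{g(k−s) : s ∈ {2, 6}, s ≤ k}:
g(0) = mex{} = 0
g(1) = mex{} = 0
g(2) = mex{0} = 1
g(3) = mex{0} = 1
g(4) = mex{1} = 0
g(5) = mex{1} = 0
g(6) = mex{0} = 1
g(7) = mex{0} = 1
g(8) = mex{1} = 0
g(9) = mex{1} = 0
The P-positions (g = 0) in 0..9 are 0, 1, 4, 5, 8, 9.

0, 1, 4, 5, 8, 9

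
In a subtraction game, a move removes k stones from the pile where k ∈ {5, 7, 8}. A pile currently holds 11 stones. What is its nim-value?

2

Build the Grundy sequence with g(k) = mex{g(k−s) : s ∈ {5, 7, 8}, s ≤ k}:
g(0) = mex{} = 0
g(1) = mex{} = 0
g(2) = mex{} = 0
g(3) = mex{} = 0
g(4) = mex{} = 0
g(5) = mex{0} = 1
g(6) = mex{0} = 1
g(7) = mex{0} = 1
g(8) = mex{0} = 1
g(9) = mex{0} = 1
g(10) = mex{0,1} = 2
g(11) = mex{0,1} = 2
So g(11) = 2.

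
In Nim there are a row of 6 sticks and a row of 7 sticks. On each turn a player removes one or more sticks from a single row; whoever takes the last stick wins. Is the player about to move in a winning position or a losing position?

Winning position

Bitwise XOR of the heap sizes:
  110  (6)
  111  (7)
  ---
  001  (1)
The nim-sum is 1 ≠ 0, so this is an N-position: the player to move can win.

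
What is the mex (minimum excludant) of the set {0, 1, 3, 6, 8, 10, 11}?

2

The values 0, 1 are all present; 2 is the first non-negative integer missing from the set.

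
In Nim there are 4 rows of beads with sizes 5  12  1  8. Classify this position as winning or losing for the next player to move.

Compute the nim-sum pairwise:
5 XOR 12 = 9
9 XOR 1 = 8
8 XOR 8 = 0
The nim-sum is 0, so this is a P-position: the player to move is in a losing position under optimal play.

Losing position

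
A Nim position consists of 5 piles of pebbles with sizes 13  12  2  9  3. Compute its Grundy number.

9

Nim-sum: 13 ^ 12 ^ 2 ^ 9 ^ 3 = 9.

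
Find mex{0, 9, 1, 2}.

3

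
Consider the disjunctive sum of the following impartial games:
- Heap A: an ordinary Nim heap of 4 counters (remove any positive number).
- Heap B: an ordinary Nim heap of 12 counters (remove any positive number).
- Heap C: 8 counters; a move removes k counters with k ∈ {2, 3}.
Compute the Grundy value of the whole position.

Heap A is a plain Nim heap of size 4, so its Grundy value is 4.
Heap B is a plain Nim heap of size 12, so its Grundy value is 12.
For heap C, compute g(0), g(1), … with moves {2, 3}:
k:     0  1  2  3  4  5  6  7  8
g(k):  0  0  1  1  2  0  0  1  1
So g(8) = 1.
The value of a disjunctive sum is the nim-sum of the parts.
Combined value = 4 ⊕ 12 ⊕ 1 = 9.

9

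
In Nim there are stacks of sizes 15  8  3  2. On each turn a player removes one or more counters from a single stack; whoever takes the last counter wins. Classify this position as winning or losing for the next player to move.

Winning position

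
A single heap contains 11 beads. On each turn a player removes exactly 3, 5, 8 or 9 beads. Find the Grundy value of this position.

Grundy values for subtraction set {3, 5, 8, 9}:
g(0) = mex{} = 0
g(1) = mex{} = 0
g(2) = mex{} = 0
g(3) = mex{0} = 1
g(4) = mex{0} = 1
g(5) = mex{0} = 1
g(6) = mex{0,1} = 2
g(7) = mex{0,1} = 2
g(8) = mex{0,1} = 2
g(9) = mex{0,1,2} = 3
g(10) = mex{0,1,2} = 3
g(11) = mex{0,1,2} = 3
So g(11) = 3.

3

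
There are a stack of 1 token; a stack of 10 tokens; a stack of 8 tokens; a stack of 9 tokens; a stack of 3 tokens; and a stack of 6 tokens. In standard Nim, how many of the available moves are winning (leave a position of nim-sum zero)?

3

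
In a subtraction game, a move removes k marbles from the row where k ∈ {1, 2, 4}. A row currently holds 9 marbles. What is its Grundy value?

0

Grundy values for subtraction set {1, 2, 4}:
g(0) = mex{} = 0
g(1) = mex{0} = 1
g(2) = mex{0,1} = 2
g(3) = mex{1,2} = 0
g(4) = mex{0,2} = 1
g(5) = mex{0,1} = 2
g(6) = mex{1,2} = 0
g(7) = mex{0,2} = 1
g(8) = mex{0,1} = 2
g(9) = mex{1,2} = 0
So g(9) = 0.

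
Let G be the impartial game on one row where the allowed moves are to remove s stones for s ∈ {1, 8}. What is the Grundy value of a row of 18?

0

Build the Grundy sequence with g(k) = mex{g(k−s) : s ∈ {1, 8}, s ≤ k}:
k:     0  1  2  3  4  5  6  7  8  9 10 11 12 13 14 15 16 17 18
g(k):  0  1  0  1  0  1  0  1  2  0  1  0  1  0  1  0  1  2  0
So g(18) = 0.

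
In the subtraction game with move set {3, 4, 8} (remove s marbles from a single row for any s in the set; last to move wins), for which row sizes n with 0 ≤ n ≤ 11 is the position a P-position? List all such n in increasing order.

0, 1, 2, 7

Grundy values for subtraction set {3, 4, 8}:
k:     0  1  2  3  4  5  6  7  8  9 10 11
g(k):  0  0  0  1  1  1  2  0  2  3  1  3
The P-positions (g = 0) in 0..11 are 0, 1, 2, 7.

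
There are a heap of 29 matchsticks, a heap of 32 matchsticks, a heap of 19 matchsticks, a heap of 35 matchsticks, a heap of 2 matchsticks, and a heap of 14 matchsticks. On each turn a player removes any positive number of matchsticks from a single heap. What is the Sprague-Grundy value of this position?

1

In binary:
  011101  (29)
  100000  (32)
  010011  (19)
  100011  (35)
  000010  (2)
  001110  (14)
  ------
  000001  (1)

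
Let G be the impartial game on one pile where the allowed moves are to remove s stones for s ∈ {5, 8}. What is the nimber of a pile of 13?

0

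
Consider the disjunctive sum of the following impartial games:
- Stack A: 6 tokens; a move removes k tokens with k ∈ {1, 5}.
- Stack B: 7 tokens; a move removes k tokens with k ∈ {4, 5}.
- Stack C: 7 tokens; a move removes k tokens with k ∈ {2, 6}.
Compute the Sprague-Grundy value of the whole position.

0

Grundy values for stack A (subtraction set {1, 5}):
g(0) = mex{} = 0
g(1) = mex{0} = 1
g(2) = mex{1} = 0
g(3) = mex{0} = 1
g(4) = mex{1} = 0
g(5) = mex{0} = 1
g(6) = mex{1} = 0
So g(6) = 0.
Build the Grundy sequence for stack B with g(k) = mex{g(k−s) : s ∈ {4, 5}, s ≤ k}:
g(0) = mex{} = 0
g(1) = mex{} = 0
g(2) = mex{} = 0
g(3) = mex{} = 0
g(4) = mex{0} = 1
g(5) = mex{0} = 1
g(6) = mex{0} = 1
g(7) = mex{0} = 1
So g(7) = 1.
Grundy values for stack C (subtraction set {2, 6}):
k:     0  1  2  3  4  5  6  7
g(k):  0  0  1  1  0  0  1  1
So g(7) = 1.
The value of a disjunctive sum is the nim-sum of the parts.
Combined value = 0 XOR 1 XOR 1 = 0.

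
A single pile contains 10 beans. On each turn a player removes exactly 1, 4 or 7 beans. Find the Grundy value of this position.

0

Compute g(0), g(1), … for moves {1, 4, 7}:
g(0) = mex{} = 0
g(1) = mex{0} = 1
g(2) = mex{1} = 0
g(3) = mex{0} = 1
g(4) = mex{0,1} = 2
g(5) = mex{1,2} = 0
g(6) = mex{0} = 1
g(7) = mex{0,1} = 2
g(8) = mex{1,2} = 0
g(9) = mex{0} = 1
g(10) = mex{1} = 0
So g(10) = 0.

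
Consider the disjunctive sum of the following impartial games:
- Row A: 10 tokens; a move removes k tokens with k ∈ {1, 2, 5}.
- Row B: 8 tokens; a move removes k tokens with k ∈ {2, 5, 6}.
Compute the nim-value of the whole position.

1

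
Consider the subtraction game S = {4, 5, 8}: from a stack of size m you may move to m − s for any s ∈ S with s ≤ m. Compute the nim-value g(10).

Build the Grundy sequence with g(k) = mex{g(k−s) : s ∈ {4, 5, 8}, s ≤ k}:
g(0) = mex{} = 0
g(1) = mex{} = 0
g(2) = mex{} = 0
g(3) = mex{} = 0
g(4) = mex{0} = 1
g(5) = mex{0} = 1
g(6) = mex{0} = 1
g(7) = mex{0} = 1
g(8) = mex{0,1} = 2
g(9) = mex{0,1} = 2
g(10) = mex{0,1} = 2
So g(10) = 2.

2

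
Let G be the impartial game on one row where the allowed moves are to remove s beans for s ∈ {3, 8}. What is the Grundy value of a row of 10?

Build the Grundy sequence with g(k) = mex{g(k−s) : s ∈ {3, 8}, s ≤ k}:
k:     0  1  2  3  4  5  6  7  8  9 10
g(k):  0  0  0  1  1  1  0  0  2  1  1
So g(10) = 1.

1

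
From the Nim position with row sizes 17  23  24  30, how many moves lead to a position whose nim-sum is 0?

0

Nim-sum: 17 ⊕ 23 ⊕ 24 ⊕ 30 = 0.
The nim-sum is already 0, so every move leaves a nonzero nim-sum — there are no winning moves.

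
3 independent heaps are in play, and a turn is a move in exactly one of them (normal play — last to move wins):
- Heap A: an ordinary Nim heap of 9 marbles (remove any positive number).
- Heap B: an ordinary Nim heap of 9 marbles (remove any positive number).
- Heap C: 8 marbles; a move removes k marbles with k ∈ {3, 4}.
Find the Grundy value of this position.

Heap A is a plain Nim heap of size 9, so its Grundy value is 9.
Heap B is a plain Nim heap of size 9, so its Grundy value is 9.
Grundy values for heap C (subtraction set {3, 4}):
k:     0  1  2  3  4  5  6  7  8
g(k):  0  0  0  1  1  1  2  0  0
So g(8) = 0.
The value of a disjunctive sum is the nim-sum of the parts.
Combined value = 9 XOR 9 XOR 0 = 0.

0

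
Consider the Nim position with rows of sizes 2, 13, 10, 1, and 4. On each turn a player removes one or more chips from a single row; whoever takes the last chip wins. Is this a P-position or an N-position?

In binary:
  0010  (2)
  1101  (13)
  1010  (10)
  0001  (1)
  0100  (4)
  ----
  0000  (0)
The nim-sum is 0, so this is a P-position: the player to move is in a losing position under optimal play.

P-position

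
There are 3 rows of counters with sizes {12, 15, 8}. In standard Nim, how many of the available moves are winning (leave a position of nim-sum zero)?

In binary:
  1100  (12)
  1111  (15)
  1000  (8)
  ----
  1011  (11)
The overall nim-sum is X = 11. A row of size p has a winning move iff p XOR X < p (reduce it to p XOR X).
  12: 12 XOR 11 = 7 < 12 — winning move (to 7).
  15: 15 XOR 11 = 4 < 15 — winning move (to 4).
  8: 8 XOR 11 = 3 < 8 — winning move (to 3).
That gives 3 winning moves.

3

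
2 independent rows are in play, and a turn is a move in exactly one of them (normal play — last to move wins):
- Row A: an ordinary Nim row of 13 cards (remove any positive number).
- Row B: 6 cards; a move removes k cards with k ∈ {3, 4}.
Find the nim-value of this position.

Row A is a plain Nim row of size 13, so its Grundy value is 13.
Build the Grundy sequence for row B with g(k) = mex{g(k−s) : s ∈ {3, 4}, s ≤ k}:
g(0) = mex{} = 0
g(1) = mex{} = 0
g(2) = mex{} = 0
g(3) = mex{0} = 1
g(4) = mex{0} = 1
g(5) = mex{0} = 1
g(6) = mex{0,1} = 2
So g(6) = 2.
By the Sprague-Grundy theorem, the Grundy value of a sum of independent games is the XOR of the component values.
Combined value = 13 XOR 2 = 15.

15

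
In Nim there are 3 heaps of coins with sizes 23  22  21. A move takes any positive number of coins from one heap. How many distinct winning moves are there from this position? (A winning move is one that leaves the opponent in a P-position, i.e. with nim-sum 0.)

3

Write each in binary and XOR column by column:
  10111  (23)
  10110  (22)
  10101  (21)
  -----
  10100  (20)
The overall nim-sum is X = 20. A heap of size p has a winning move iff p XOR X < p (reduce it to p XOR X).
  23: 23 XOR 20 = 3 < 23 — winning move (to 3).
  22: 22 XOR 20 = 2 < 22 — winning move (to 2).
  21: 21 XOR 20 = 1 < 21 — winning move (to 1).
That gives 3 winning moves.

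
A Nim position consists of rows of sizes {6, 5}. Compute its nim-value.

Bitwise XOR of the heap sizes:
  110  (6)
  101  (5)
  ---
  011  (3)

3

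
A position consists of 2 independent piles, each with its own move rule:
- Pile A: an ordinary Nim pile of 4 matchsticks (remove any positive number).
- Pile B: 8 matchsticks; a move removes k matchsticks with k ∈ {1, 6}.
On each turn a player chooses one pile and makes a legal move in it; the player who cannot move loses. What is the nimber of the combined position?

5

Pile A is a plain Nim pile of size 4, so its Grundy value is 4.
For pile B, compute g(0), g(1), … with moves {1, 6}:
g(0) = mex{} = 0
g(1) = mex{0} = 1
g(2) = mex{1} = 0
g(3) = mex{0} = 1
g(4) = mex{1} = 0
g(5) = mex{0} = 1
g(6) = mex{0,1} = 2
g(7) = mex{1,2} = 0
g(8) = mex{0} = 1
So g(8) = 1.
The value of a disjunctive sum is the nim-sum of the parts.
Combined value = 4 ⊕ 1 = 5.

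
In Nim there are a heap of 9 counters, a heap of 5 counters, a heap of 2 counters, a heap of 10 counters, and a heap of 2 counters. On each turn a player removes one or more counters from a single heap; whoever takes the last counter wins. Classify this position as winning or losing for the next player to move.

Winning position

Nim-sum: 9 ⊕ 5 ⊕ 2 ⊕ 10 ⊕ 2 = 6.
The nim-sum is 6 ≠ 0, so this is an N-position: the player to move can win.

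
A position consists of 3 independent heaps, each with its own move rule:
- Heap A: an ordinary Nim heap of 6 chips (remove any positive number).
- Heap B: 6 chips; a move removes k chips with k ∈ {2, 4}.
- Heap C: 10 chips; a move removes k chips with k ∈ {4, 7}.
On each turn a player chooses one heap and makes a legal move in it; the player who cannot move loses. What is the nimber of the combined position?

4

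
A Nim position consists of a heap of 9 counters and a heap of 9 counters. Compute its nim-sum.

0

Write each in binary and XOR column by column:
  1001  (9)
  1001  (9)
  ----
  0000  (0)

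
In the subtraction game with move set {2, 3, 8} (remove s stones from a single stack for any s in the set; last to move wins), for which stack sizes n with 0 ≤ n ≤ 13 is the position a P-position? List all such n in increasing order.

0, 1, 5, 6, 10, 11

Compute g(0), g(1), … for moves {2, 3, 8}:
g(0) = mex{} = 0
g(1) = mex{} = 0
g(2) = mex{0} = 1
g(3) = mex{0} = 1
g(4) = mex{0,1} = 2
g(5) = mex{1} = 0
g(6) = mex{1,2} = 0
g(7) = mex{0,2} = 1
g(8) = mex{0} = 1
g(9) = mex{0,1} = 2
g(10) = mex{1} = 0
g(11) = mex{1,2} = 0
g(12) = mex{0,2} = 1
g(13) = mex{0} = 1
The P-positions (g = 0) in 0..13 are 0, 1, 5, 6, 10, 11.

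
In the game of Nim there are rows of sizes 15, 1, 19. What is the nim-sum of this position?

29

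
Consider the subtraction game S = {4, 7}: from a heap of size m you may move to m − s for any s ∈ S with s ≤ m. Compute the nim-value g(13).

0

Compute g(0), g(1), … for moves {4, 7}:
g(0) = mex{} = 0
g(1) = mex{} = 0
g(2) = mex{} = 0
g(3) = mex{} = 0
g(4) = mex{0} = 1
g(5) = mex{0} = 1
g(6) = mex{0} = 1
g(7) = mex{0} = 1
g(8) = mex{0,1} = 2
g(9) = mex{0,1} = 2
g(10) = mex{0,1} = 2
g(11) = mex{1} = 0
g(12) = mex{1,2} = 0
g(13) = mex{1,2} = 0
So g(13) = 0.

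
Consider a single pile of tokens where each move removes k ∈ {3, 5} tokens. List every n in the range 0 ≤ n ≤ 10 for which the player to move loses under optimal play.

0, 1, 2, 8, 9, 10

Build the Grundy sequence with g(k) = mex{g(k−s) : s ∈ {3, 5}, s ≤ k}:
k:     0  1  2  3  4  5  6  7  8  9 10
g(k):  0  0  0  1  1  1  2  2  0  0  0
The P-positions (g = 0) in 0..10 are 0, 1, 2, 8, 9, 10.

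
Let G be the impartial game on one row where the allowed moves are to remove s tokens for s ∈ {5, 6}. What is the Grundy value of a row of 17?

1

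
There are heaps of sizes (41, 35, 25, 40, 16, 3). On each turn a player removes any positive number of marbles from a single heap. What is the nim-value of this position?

Nim-sum: 41 ⊕ 35 ⊕ 25 ⊕ 40 ⊕ 16 ⊕ 3 = 40.

40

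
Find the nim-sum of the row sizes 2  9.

In binary:
  0010  (2)
  1001  (9)
  ----
  1011  (11)

11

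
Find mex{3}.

0

0 is not in the set, so the mex is 0.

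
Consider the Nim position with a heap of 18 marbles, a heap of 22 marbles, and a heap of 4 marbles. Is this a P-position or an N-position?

Nim-sum: 18 ^ 22 ^ 4 = 0.
The nim-sum is 0, so this is a P-position: the player to move is in a losing position under optimal play.

P-position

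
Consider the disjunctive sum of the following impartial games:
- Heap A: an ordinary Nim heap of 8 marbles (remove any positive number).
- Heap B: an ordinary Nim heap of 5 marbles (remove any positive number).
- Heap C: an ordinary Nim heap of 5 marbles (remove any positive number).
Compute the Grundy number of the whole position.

8

Heap A is a plain Nim heap of size 8, so its Grundy value is 8.
Heap B is a plain Nim heap of size 5, so its Grundy value is 5.
Heap C is a plain Nim heap of size 5, so its Grundy value is 5.
The value of a disjunctive sum is the nim-sum of the parts.
Combined value = 8 ⊕ 5 ⊕ 5 = 8.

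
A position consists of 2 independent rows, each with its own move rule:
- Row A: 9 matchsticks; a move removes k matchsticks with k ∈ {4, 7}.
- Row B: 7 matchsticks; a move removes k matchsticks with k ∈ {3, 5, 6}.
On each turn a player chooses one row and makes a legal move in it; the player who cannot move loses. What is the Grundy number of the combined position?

0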